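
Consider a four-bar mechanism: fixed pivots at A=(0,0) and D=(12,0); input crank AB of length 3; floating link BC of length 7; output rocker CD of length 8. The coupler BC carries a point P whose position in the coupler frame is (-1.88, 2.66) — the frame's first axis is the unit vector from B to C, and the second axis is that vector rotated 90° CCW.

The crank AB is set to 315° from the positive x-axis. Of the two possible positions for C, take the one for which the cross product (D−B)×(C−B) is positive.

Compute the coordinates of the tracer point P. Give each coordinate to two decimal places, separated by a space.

A=(0,0), D=(12.00,0)
B = A + 3.00·(cos315°, sin315°) = (2.1213, -2.1213)
|BD| = 10.1039
circle(B,7.00) ∩ circle(D,8.00): a=4.3096, h=5.5161
  candidates: C₊=(5.1768,4.1766) cross=55.734; C₋=(7.4930,-6.6096) cross=-55.734
  mode + wants cross > 0 → take C=(5.1768,4.1766) (cross=55.734)
ex = (C−B)/|BC| = (0.4365,0.8997); ey = (-0.8997,0.4365)
P = B + -1.88·ex + 2.66·ey = (-1.0925,-2.6517)

-1.09 -2.65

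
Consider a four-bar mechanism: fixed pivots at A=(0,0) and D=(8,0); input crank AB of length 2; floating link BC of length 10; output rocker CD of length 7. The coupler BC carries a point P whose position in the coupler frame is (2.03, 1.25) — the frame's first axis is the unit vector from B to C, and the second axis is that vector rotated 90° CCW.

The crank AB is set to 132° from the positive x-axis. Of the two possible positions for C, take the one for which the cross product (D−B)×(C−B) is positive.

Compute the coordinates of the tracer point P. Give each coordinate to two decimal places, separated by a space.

-0.32 3.64

A=(0,0), D=(8.00,0)
B = A + 2.00·(cos132°, sin132°) = (-1.3383, 1.4863)
|BD| = 9.4558
circle(B,10.00) ∩ circle(D,7.00): a=7.4247, h=6.6988
  candidates: C₊=(7.0470,6.9348) cross=63.343; C₋=(4.9412,-6.2963) cross=-63.343
  mode + wants cross > 0 → take C=(7.0470,6.9348) (cross=63.343)
ex = (C−B)/|BC| = (0.8385,0.5449); ey = (-0.5449,0.8385)
P = B + 2.03·ex + 1.25·ey = (-0.3171,3.6405)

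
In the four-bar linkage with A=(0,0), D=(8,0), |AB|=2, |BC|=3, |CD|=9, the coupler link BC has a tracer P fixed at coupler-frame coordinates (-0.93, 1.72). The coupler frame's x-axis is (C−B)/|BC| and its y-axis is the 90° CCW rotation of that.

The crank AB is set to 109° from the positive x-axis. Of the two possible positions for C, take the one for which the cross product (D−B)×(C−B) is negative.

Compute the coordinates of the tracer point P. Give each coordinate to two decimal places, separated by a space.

A=(0,0), D=(8.00,0)
B = A + 2.00·(cos109°, sin109°) = (-0.6511, 1.8910)
|BD| = 8.8554
circle(B,3.00) ∩ circle(D,9.00): a=0.3624, h=2.9780
  candidates: C₊=(0.3388,4.7230) cross=26.372; C₋=(-0.9331,-1.0957) cross=-26.372
  mode - wants cross < 0 → take C=(-0.9331,-1.0957) (cross=-26.372)
ex = (C−B)/|BC| = (-0.0940,-0.9956); ey = (0.9956,-0.0940)
P = B + -0.93·ex + 1.72·ey = (1.1486,2.6553)

1.15 2.66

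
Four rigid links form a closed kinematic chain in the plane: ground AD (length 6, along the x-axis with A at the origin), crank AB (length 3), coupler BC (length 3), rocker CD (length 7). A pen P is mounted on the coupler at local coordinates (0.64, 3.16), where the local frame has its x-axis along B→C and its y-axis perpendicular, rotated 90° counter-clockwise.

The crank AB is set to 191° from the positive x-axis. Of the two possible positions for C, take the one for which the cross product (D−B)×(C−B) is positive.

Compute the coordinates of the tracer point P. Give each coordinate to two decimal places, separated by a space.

-4.73 2.11

A=(0,0), D=(6.00,0)
B = A + 3.00·(cos191°, sin191°) = (-2.9449, -0.5724)
|BD| = 8.9632
circle(B,3.00) ∩ circle(D,7.00): a=2.2502, h=1.9840
  candidates: C₊=(-0.8259,1.5513) cross=17.783; C₋=(-0.5725,-2.4087) cross=-17.783
  mode + wants cross > 0 → take C=(-0.8259,1.5513) (cross=17.783)
ex = (C−B)/|BC| = (0.7063,0.7079); ey = (-0.7079,0.7063)
P = B + 0.64·ex + 3.16·ey = (-4.7298,2.1126)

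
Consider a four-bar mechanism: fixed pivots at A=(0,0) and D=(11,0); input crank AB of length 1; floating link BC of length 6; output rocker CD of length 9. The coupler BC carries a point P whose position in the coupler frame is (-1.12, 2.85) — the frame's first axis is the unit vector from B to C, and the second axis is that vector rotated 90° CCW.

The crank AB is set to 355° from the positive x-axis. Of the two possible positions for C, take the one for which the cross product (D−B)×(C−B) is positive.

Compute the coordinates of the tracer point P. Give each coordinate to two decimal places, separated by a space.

-2.05 0.20

A=(0,0), D=(11.00,0)
B = A + 1.00·(cos355°, sin355°) = (0.9962, -0.0872)
|BD| = 10.0042
circle(B,6.00) ∩ circle(D,9.00): a=2.7530, h=5.3311
  candidates: C₊=(3.7027,5.2677) cross=53.333; C₋=(3.7956,-5.3941) cross=-53.333
  mode + wants cross > 0 → take C=(3.7027,5.2677) (cross=53.333)
ex = (C−B)/|BC| = (0.4511,0.8925); ey = (-0.8925,0.4511)
P = B + -1.12·ex + 2.85·ey = (-2.0526,0.1988)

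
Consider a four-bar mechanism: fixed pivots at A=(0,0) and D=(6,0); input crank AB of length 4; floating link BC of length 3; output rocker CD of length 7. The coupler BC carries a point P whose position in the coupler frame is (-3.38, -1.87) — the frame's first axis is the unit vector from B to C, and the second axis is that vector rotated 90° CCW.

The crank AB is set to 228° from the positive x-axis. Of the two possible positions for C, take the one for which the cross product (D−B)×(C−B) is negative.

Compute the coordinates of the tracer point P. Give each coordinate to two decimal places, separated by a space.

A=(0,0), D=(6.00,0)
B = A + 4.00·(cos228°, sin228°) = (-2.6765, -2.9726)
|BD| = 9.1716
circle(B,3.00) ∩ circle(D,7.00): a=2.4052, h=1.7931
  candidates: C₊=(-0.9824,-0.4967) cross=16.446; C₋=(0.1800,-3.8894) cross=-16.446
  mode - wants cross < 0 → take C=(0.1800,-3.8894) (cross=-16.446)
ex = (C−B)/|BC| = (0.9522,-0.3056); ey = (0.3056,0.9522)
P = B + -3.38·ex + -1.87·ey = (-6.4663,-3.7202)

-6.47 -3.72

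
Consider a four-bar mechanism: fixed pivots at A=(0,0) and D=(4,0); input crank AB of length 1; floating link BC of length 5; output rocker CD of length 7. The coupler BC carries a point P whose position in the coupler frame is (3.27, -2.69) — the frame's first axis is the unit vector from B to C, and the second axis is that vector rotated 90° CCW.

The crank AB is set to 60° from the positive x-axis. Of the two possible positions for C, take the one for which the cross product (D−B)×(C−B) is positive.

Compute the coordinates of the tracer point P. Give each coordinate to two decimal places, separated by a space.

2.96 4.31

A=(0,0), D=(4.00,0)
B = A + 1.00·(cos60°, sin60°) = (0.5000, 0.8660)
|BD| = 3.6056
circle(B,5.00) ∩ circle(D,7.00): a=-1.5254, h=4.7616
  candidates: C₊=(0.1629,5.8547) cross=17.168; C₋=(-2.1245,-3.3898) cross=-17.168
  mode + wants cross > 0 → take C=(0.1629,5.8547) (cross=17.168)
ex = (C−B)/|BC| = (-0.0674,0.9977); ey = (-0.9977,-0.0674)
P = B + 3.27·ex + -2.69·ey = (2.9634,4.3099)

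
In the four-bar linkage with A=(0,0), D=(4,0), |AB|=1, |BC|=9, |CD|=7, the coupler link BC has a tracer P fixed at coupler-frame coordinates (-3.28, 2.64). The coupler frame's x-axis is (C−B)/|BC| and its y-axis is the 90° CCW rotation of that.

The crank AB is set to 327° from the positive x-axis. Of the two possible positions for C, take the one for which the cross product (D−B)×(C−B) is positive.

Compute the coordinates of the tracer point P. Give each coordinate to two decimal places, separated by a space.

A=(0,0), D=(4.00,0)
B = A + 1.00·(cos327°, sin327°) = (0.8387, -0.5446)
|BD| = 3.2079
circle(B,9.00) ∩ circle(D,7.00): a=6.5916, h=6.1278
  candidates: C₊=(6.2942,6.6134) cross=19.657; C₋=(8.3750,-5.4644) cross=-19.657
  mode + wants cross > 0 → take C=(6.2942,6.6134) (cross=19.657)
ex = (C−B)/|BC| = (0.6062,0.7953); ey = (-0.7953,0.6062)
P = B + -3.28·ex + 2.64·ey = (-3.2493,-1.5530)

-3.25 -1.55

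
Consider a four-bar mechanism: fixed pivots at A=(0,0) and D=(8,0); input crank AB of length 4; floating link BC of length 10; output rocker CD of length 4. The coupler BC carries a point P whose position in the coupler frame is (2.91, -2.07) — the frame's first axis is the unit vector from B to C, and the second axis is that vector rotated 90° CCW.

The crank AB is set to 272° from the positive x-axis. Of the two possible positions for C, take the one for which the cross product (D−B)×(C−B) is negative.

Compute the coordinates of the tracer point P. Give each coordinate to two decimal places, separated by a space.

A=(0,0), D=(8.00,0)
B = A + 4.00·(cos272°, sin272°) = (0.1396, -3.9976)
|BD| = 8.8185
circle(B,10.00) ∩ circle(D,4.00): a=9.1720, h=3.9844
  candidates: C₊=(6.5089,3.7117) cross=35.136; C₋=(10.1212,-3.3912) cross=-35.136
  mode - wants cross < 0 → take C=(10.1212,-3.3912) (cross=-35.136)
ex = (C−B)/|BC| = (0.9982,0.0606); ey = (-0.0606,0.9982)
P = B + 2.91·ex + -2.07·ey = (3.1698,-5.8873)

3.17 -5.89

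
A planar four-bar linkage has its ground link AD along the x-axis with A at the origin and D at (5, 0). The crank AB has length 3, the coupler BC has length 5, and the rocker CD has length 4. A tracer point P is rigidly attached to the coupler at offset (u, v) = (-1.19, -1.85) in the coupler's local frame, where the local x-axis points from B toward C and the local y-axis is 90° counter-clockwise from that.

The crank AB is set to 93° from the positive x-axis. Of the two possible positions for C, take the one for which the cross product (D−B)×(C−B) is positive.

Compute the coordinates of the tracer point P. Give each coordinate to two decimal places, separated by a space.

-0.95 0.95

A=(0,0), D=(5.00,0)
B = A + 3.00·(cos93°, sin93°) = (-0.1570, 2.9959)
|BD| = 5.9641
circle(B,5.00) ∩ circle(D,4.00): a=3.7366, h=3.3224
  candidates: C₊=(4.7428,3.9917) cross=19.815; C₋=(1.4050,-1.7539) cross=-19.815
  mode + wants cross > 0 → take C=(4.7428,3.9917) (cross=19.815)
ex = (C−B)/|BC| = (0.9800,0.1992); ey = (-0.1992,0.9800)
P = B + -1.19·ex + -1.85·ey = (-0.9547,0.9459)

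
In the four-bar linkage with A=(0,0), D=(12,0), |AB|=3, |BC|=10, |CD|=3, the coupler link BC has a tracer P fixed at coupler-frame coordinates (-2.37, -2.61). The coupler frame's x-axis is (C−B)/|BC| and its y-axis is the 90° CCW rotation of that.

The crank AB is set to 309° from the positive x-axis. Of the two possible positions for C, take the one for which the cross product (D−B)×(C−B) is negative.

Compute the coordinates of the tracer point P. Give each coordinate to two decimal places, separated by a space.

-0.65 -4.78

A=(0,0), D=(12.00,0)
B = A + 3.00·(cos309°, sin309°) = (1.8880, -2.3314)
|BD| = 10.3773
circle(B,10.00) ∩ circle(D,3.00): a=9.5732, h=2.8902
  candidates: C₊=(10.5671,2.6357) cross=29.993; C₋=(11.8658,-2.9970) cross=-29.993
  mode - wants cross < 0 → take C=(11.8658,-2.9970) (cross=-29.993)
ex = (C−B)/|BC| = (0.9978,-0.0666); ey = (0.0666,0.9978)
P = B + -2.37·ex + -2.61·ey = (-0.6505,-4.7779)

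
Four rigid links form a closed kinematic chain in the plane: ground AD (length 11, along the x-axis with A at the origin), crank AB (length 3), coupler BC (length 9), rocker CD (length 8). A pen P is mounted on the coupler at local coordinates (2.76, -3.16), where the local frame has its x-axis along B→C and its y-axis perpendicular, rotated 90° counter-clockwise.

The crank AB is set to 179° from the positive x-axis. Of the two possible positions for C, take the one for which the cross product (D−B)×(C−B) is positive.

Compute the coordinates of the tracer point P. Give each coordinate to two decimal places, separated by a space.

A=(0,0), D=(11.00,0)
B = A + 3.00·(cos179°, sin179°) = (-2.9995, 0.0524)
|BD| = 13.9996
circle(B,9.00) ∩ circle(D,8.00): a=7.6070, h=4.8098
  candidates: C₊=(4.6254,4.8336) cross=67.335; C₋=(4.5894,-4.7858) cross=-67.335
  mode + wants cross > 0 → take C=(4.6254,4.8336) (cross=67.335)
ex = (C−B)/|BC| = (0.8472,0.5313); ey = (-0.5313,0.8472)
P = B + 2.76·ex + -3.16·ey = (1.0175,-1.1586)

1.02 -1.16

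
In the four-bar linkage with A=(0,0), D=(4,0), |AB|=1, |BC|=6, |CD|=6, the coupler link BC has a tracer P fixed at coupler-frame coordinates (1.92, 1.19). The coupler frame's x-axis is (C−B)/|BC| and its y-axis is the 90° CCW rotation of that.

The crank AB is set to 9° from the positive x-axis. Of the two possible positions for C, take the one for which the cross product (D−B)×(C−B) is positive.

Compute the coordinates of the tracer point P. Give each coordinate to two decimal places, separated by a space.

A=(0,0), D=(4.00,0)
B = A + 1.00·(cos9°, sin9°) = (0.9877, 0.1564)
|BD| = 3.0164
circle(B,6.00) ∩ circle(D,6.00): a=1.5082, h=5.8074
  candidates: C₊=(2.7950,5.8778) cross=17.517; C₋=(2.1927,-5.7213) cross=-17.517
  mode + wants cross > 0 → take C=(2.7950,5.8778) (cross=17.517)
ex = (C−B)/|BC| = (0.3012,0.9536); ey = (-0.9536,0.3012)
P = B + 1.92·ex + 1.19·ey = (0.4313,2.3457)

0.43 2.35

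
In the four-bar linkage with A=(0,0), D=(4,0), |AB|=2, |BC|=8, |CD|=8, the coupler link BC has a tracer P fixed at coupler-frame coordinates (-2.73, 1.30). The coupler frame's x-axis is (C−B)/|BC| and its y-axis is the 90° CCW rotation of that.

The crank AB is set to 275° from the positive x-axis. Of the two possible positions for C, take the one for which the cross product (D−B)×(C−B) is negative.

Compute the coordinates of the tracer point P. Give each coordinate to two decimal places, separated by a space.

-0.74 0.89

A=(0,0), D=(4.00,0)
B = A + 2.00·(cos275°, sin275°) = (0.1743, -1.9924)
|BD| = 4.3134
circle(B,8.00) ∩ circle(D,8.00): a=2.1567, h=7.7038
  candidates: C₊=(-1.4713,5.8365) cross=33.230; C₋=(5.6456,-7.8289) cross=-33.230
  mode - wants cross < 0 → take C=(5.6456,-7.8289) (cross=-33.230)
ex = (C−B)/|BC| = (0.6839,-0.7296); ey = (0.7296,0.6839)
P = B + -2.73·ex + 1.30·ey = (-0.7443,0.8884)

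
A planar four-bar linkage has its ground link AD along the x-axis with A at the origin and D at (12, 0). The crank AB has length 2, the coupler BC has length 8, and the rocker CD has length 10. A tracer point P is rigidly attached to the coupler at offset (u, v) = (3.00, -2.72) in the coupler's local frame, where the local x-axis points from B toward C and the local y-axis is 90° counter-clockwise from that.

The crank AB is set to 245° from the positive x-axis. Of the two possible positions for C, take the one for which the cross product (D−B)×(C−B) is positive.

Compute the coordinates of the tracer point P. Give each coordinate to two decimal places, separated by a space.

3.04 -0.68

A=(0,0), D=(12.00,0)
B = A + 2.00·(cos245°, sin245°) = (-0.8452, -1.8126)
|BD| = 12.9725
circle(B,8.00) ∩ circle(D,10.00): a=5.0987, h=6.1647
  candidates: C₊=(3.3421,5.0040) cross=79.971; C₋=(5.0648,-7.2044) cross=-79.971
  mode + wants cross > 0 → take C=(3.3421,5.0040) (cross=79.971)
ex = (C−B)/|BC| = (0.5234,0.8521); ey = (-0.8521,0.5234)
P = B + 3.00·ex + -2.72·ey = (3.0427,-0.6801)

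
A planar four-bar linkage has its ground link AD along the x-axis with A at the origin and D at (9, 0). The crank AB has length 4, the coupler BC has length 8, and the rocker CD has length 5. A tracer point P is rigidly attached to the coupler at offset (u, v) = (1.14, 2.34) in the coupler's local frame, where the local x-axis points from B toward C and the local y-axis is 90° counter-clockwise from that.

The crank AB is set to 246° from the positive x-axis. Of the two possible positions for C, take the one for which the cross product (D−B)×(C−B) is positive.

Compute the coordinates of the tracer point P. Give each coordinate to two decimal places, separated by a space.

A=(0,0), D=(9.00,0)
B = A + 4.00·(cos246°, sin246°) = (-1.6269, -3.6542)
|BD| = 11.2377
circle(B,8.00) ∩ circle(D,5.00): a=7.3541, h=3.1492
  candidates: C₊=(4.3034,1.7153) cross=35.390; C₋=(6.3515,-4.2409) cross=-35.390
  mode + wants cross > 0 → take C=(4.3034,1.7153) (cross=35.390)
ex = (C−B)/|BC| = (0.7413,0.6712); ey = (-0.6712,0.7413)
P = B + 1.14·ex + 2.34·ey = (-2.3524,-1.1544)

-2.35 -1.15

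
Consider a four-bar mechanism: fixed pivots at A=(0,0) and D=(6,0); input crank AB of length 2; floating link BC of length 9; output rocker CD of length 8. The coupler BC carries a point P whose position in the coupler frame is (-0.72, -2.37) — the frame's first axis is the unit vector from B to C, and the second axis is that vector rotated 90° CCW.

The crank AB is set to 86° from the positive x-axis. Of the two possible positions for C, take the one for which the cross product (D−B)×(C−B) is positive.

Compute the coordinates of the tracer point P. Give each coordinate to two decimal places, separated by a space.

1.17 -0.26

A=(0,0), D=(6.00,0)
B = A + 2.00·(cos86°, sin86°) = (0.1395, 1.9951)
|BD| = 6.1908
circle(B,9.00) ∩ circle(D,8.00): a=4.4684, h=7.8124
  candidates: C₊=(6.8872,7.9506) cross=48.365; C₋=(1.8518,-6.8405) cross=-48.365
  mode + wants cross > 0 → take C=(6.8872,7.9506) (cross=48.365)
ex = (C−B)/|BC| = (0.7497,0.6617); ey = (-0.6617,0.7497)
P = B + -0.72·ex + -2.37·ey = (1.1680,-0.2582)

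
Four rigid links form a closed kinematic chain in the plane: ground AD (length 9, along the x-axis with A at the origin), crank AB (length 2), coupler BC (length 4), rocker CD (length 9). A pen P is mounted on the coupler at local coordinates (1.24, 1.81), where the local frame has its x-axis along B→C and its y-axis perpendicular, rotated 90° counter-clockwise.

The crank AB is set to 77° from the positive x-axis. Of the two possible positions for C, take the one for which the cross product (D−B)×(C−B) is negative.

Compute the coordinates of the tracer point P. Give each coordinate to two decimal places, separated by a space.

2.19 0.61

A=(0,0), D=(9.00,0)
B = A + 2.00·(cos77°, sin77°) = (0.4499, 1.9487)
|BD| = 8.7694
circle(B,4.00) ∩ circle(D,9.00): a=0.6786, h=3.9420
  candidates: C₊=(1.9875,5.6414) cross=34.569; C₋=(0.2355,-2.0455) cross=-34.569
  mode - wants cross < 0 → take C=(0.2355,-2.0455) (cross=-34.569)
ex = (C−B)/|BC| = (-0.0536,-0.9986); ey = (0.9986,-0.0536)
P = B + 1.24·ex + 1.81·ey = (2.1908,0.6135)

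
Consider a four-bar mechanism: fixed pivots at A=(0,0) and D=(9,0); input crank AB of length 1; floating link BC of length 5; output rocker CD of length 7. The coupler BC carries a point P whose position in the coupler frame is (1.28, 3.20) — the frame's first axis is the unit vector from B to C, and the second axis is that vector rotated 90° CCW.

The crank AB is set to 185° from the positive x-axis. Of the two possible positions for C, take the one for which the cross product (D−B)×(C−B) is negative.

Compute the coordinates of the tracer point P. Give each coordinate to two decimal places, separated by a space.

2.04 1.54

A=(0,0), D=(9.00,0)
B = A + 1.00·(cos185°, sin185°) = (-0.9962, -0.0872)
|BD| = 9.9966
circle(B,5.00) ∩ circle(D,7.00): a=3.7979, h=3.2521
  candidates: C₊=(2.7732,3.1979) cross=32.510; C₋=(2.8299,-3.3060) cross=-32.510
  mode - wants cross < 0 → take C=(2.8299,-3.3060) (cross=-32.510)
ex = (C−B)/|BC| = (0.7652,-0.6438); ey = (0.6438,0.7652)
P = B + 1.28·ex + 3.20·ey = (2.0434,1.5375)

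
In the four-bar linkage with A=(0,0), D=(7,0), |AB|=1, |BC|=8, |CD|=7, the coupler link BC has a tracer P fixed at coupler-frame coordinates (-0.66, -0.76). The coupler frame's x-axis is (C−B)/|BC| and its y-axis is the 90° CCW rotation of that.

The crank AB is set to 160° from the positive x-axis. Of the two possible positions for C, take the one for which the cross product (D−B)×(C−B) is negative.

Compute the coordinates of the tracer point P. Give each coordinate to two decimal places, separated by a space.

A=(0,0), D=(7.00,0)
B = A + 1.00·(cos160°, sin160°) = (-0.9397, 0.3420)
|BD| = 7.9471
circle(B,8.00) ∩ circle(D,7.00): a=4.9173, h=6.3103
  candidates: C₊=(4.2446,6.4349) cross=50.149; C₋=(3.7014,-6.1741) cross=-50.149
  mode - wants cross < 0 → take C=(3.7014,-6.1741) (cross=-50.149)
ex = (C−B)/|BC| = (0.5801,-0.8145); ey = (0.8145,0.5801)
P = B + -0.66·ex + -0.76·ey = (-1.9416,0.4387)

-1.94 0.44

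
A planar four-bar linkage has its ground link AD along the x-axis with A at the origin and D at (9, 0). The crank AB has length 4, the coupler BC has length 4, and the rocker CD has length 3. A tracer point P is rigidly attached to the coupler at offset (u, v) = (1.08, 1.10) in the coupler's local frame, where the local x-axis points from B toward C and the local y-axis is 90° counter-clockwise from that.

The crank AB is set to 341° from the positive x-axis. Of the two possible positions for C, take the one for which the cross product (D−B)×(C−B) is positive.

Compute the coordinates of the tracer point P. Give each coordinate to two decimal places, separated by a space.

3.70 0.24

A=(0,0), D=(9.00,0)
B = A + 4.00·(cos341°, sin341°) = (3.7821, -1.3023)
|BD| = 5.3780
circle(B,4.00) ∩ circle(D,3.00): a=3.3398, h=2.2013
  candidates: C₊=(6.4894,1.6423) cross=11.839; C₋=(7.5555,-2.6293) cross=-11.839
  mode + wants cross > 0 → take C=(6.4894,1.6423) (cross=11.839)
ex = (C−B)/|BC| = (0.6768,0.7361); ey = (-0.7361,0.6768)
P = B + 1.08·ex + 1.10·ey = (3.7033,0.2373)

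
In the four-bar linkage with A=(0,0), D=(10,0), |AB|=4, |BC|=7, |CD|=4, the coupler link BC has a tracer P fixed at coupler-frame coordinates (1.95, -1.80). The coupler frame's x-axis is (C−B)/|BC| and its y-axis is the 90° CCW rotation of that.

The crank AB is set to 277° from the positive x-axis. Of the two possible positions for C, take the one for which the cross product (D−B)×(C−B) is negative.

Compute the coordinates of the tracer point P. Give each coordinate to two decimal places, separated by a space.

2.65 -5.50

A=(0,0), D=(10.00,0)
B = A + 4.00·(cos277°, sin277°) = (0.4875, -3.9702)
|BD| = 10.3078
circle(B,7.00) ∩ circle(D,4.00): a=6.7546, h=1.8371
  candidates: C₊=(6.0134,0.3268) cross=18.937; C₋=(7.4286,-3.0639) cross=-18.937
  mode - wants cross < 0 → take C=(7.4286,-3.0639) (cross=-18.937)
ex = (C−B)/|BC| = (0.9916,0.1295); ey = (-0.1295,0.9916)
P = B + 1.95·ex + -1.80·ey = (2.6541,-5.5026)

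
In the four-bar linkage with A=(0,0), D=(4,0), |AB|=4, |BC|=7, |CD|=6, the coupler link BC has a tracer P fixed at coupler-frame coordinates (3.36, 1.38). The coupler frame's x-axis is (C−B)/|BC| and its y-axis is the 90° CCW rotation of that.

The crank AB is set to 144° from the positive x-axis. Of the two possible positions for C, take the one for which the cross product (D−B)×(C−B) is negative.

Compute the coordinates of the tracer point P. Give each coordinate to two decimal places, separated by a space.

-0.62 -0.17

A=(0,0), D=(4.00,0)
B = A + 4.00·(cos144°, sin144°) = (-3.2361, 2.3511)
|BD| = 7.6085
circle(B,7.00) ∩ circle(D,6.00): a=4.6585, h=5.2248
  candidates: C₊=(2.8090,5.8806) cross=39.752; C₋=(-0.4201,-4.0575) cross=-39.752
  mode - wants cross < 0 → take C=(-0.4201,-4.0575) (cross=-39.752)
ex = (C−B)/|BC| = (0.4023,-0.9155); ey = (0.9155,0.4023)
P = B + 3.36·ex + 1.38·ey = (-0.6210,-0.1698)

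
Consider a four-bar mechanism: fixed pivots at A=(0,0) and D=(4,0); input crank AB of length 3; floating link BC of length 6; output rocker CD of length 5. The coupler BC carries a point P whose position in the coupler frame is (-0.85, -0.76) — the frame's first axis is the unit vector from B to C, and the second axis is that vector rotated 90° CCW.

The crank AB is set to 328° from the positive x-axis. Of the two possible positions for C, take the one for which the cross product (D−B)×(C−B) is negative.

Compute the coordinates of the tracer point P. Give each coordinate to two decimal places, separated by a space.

A=(0,0), D=(4.00,0)
B = A + 3.00·(cos328°, sin328°) = (2.5441, -1.5898)
|BD| = 2.1557
circle(B,6.00) ∩ circle(D,5.00): a=3.6293, h=4.7779
  candidates: C₊=(1.4716,4.3136) cross=10.300; C₋=(8.5189,-2.1401) cross=-10.300
  mode - wants cross < 0 → take C=(8.5189,-2.1401) (cross=-10.300)
ex = (C−B)/|BC| = (0.9958,-0.0917); ey = (0.0917,0.9958)
P = B + -0.85·ex + -0.76·ey = (1.6280,-2.2686)

1.63 -2.27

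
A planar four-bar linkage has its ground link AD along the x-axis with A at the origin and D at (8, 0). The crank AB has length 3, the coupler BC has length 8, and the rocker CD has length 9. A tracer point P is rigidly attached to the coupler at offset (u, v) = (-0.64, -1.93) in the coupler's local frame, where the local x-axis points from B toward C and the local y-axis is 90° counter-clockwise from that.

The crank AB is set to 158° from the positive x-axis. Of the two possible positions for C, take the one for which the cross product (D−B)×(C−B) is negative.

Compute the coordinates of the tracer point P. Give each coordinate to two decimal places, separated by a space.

A=(0,0), D=(8.00,0)
B = A + 3.00·(cos158°, sin158°) = (-2.7816, 1.1238)
|BD| = 10.8400
circle(B,8.00) ∩ circle(D,9.00): a=4.6358, h=6.5199
  candidates: C₊=(2.5053,7.1280) cross=70.675; C₋=(1.1534,-5.8415) cross=-70.675
  mode - wants cross < 0 → take C=(1.1534,-5.8415) (cross=-70.675)
ex = (C−B)/|BC| = (0.4919,-0.8707); ey = (0.8707,0.4919)
P = B + -0.64·ex + -1.93·ey = (-4.7767,0.7317)

-4.78 0.73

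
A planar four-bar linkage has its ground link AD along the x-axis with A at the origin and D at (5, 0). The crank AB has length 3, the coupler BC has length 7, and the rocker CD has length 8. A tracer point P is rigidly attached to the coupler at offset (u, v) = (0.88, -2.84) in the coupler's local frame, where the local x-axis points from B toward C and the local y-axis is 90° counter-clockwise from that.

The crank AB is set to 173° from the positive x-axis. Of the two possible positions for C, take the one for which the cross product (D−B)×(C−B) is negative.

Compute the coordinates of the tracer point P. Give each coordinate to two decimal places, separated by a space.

-5.24 -1.56

A=(0,0), D=(5.00,0)
B = A + 3.00·(cos173°, sin173°) = (-2.9776, 0.3656)
|BD| = 7.9860
circle(B,7.00) ∩ circle(D,8.00): a=3.0539, h=6.2987
  candidates: C₊=(0.3614,6.5179) cross=50.302; C₋=(-0.2153,-6.0663) cross=-50.302
  mode - wants cross < 0 → take C=(-0.2153,-6.0663) (cross=-50.302)
ex = (C−B)/|BC| = (0.3946,-0.9188); ey = (0.9188,0.3946)
P = B + 0.88·ex + -2.84·ey = (-5.2399,-1.5637)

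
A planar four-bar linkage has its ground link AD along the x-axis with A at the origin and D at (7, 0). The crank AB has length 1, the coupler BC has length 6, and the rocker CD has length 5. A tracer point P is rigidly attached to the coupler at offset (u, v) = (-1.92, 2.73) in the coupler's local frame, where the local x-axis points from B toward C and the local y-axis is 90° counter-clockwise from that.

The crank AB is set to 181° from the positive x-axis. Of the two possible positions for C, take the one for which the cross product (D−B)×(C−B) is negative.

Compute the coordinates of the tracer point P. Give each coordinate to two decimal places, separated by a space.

-0.80 3.31

A=(0,0), D=(7.00,0)
B = A + 1.00·(cos181°, sin181°) = (-0.9998, -0.0175)
|BD| = 7.9999
circle(B,6.00) ∩ circle(D,5.00): a=4.6874, h=3.7454
  candidates: C₊=(3.6794,3.7381) cross=29.963; C₋=(3.6958,-3.7526) cross=-29.963
  mode - wants cross < 0 → take C=(3.6958,-3.7526) (cross=-29.963)
ex = (C−B)/|BC| = (0.7826,-0.6225); ey = (0.6225,0.7826)
P = B + -1.92·ex + 2.73·ey = (-0.8030,3.3143)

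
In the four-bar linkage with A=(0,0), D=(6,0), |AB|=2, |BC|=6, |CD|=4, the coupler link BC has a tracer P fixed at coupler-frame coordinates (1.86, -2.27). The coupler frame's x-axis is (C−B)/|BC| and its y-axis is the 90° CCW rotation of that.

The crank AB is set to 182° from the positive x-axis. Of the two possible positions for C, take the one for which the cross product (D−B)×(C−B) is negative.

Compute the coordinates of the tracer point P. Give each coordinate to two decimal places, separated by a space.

A=(0,0), D=(6.00,0)
B = A + 2.00·(cos182°, sin182°) = (-1.9988, -0.0698)
|BD| = 7.9991
circle(B,6.00) ∩ circle(D,4.00): a=5.2497, h=2.9053
  candidates: C₊=(3.2254,2.8812) cross=23.240; C₋=(3.2761,-2.9292) cross=-23.240
  mode - wants cross < 0 → take C=(3.2761,-2.9292) (cross=-23.240)
ex = (C−B)/|BC| = (0.8791,-0.4766); ey = (0.4766,0.8791)
P = B + 1.86·ex + -2.27·ey = (-1.4454,-2.9519)

-1.45 -2.95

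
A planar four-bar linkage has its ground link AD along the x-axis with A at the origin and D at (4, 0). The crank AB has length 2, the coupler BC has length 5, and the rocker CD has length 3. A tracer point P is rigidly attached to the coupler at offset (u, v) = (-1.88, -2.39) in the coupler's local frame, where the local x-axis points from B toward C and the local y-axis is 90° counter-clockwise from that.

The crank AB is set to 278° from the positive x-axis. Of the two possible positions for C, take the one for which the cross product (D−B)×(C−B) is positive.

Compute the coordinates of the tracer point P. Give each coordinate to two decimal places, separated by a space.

1.64 -4.70

A=(0,0), D=(4.00,0)
B = A + 2.00·(cos278°, sin278°) = (0.2783, -1.9805)
|BD| = 4.2158
circle(B,5.00) ∩ circle(D,3.00): a=4.0055, h=2.9926
  candidates: C₊=(2.4085,2.5430) cross=12.616; C₋=(5.2202,-2.7406) cross=-12.616
  mode + wants cross > 0 → take C=(2.4085,2.5430) (cross=12.616)
ex = (C−B)/|BC| = (0.4260,0.9047); ey = (-0.9047,0.4260)
P = B + -1.88·ex + -2.39·ey = (1.6397,-4.6996)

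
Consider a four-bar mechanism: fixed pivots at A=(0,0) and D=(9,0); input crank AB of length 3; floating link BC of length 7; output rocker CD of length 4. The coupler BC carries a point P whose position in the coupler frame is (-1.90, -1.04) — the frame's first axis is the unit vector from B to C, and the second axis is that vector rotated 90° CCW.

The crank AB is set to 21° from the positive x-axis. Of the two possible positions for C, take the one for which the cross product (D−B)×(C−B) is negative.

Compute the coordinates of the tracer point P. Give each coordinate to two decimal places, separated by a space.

A=(0,0), D=(9.00,0)
B = A + 3.00·(cos21°, sin21°) = (2.8007, 1.0751)
|BD| = 6.2918
circle(B,7.00) ∩ circle(D,4.00): a=5.7684, h=3.9656
  candidates: C₊=(9.1619,3.9967) cross=24.951; C₋=(7.8066,-3.8178) cross=-24.951
  mode - wants cross < 0 → take C=(7.8066,-3.8178) (cross=-24.951)
ex = (C−B)/|BC| = (0.7151,-0.6990); ey = (0.6990,0.7151)
P = B + -1.90·ex + -1.04·ey = (0.7150,1.6595)

0.72 1.66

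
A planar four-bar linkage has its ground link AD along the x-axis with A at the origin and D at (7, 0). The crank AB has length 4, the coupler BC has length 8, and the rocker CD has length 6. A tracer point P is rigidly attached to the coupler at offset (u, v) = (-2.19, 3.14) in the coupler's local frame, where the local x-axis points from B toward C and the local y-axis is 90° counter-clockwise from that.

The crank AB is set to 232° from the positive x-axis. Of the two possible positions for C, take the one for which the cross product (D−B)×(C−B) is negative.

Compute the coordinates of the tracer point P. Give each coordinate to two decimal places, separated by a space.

-3.54 0.52

A=(0,0), D=(7.00,0)
B = A + 4.00·(cos232°, sin232°) = (-2.4626, -3.1520)
|BD| = 9.9738
circle(B,8.00) ∩ circle(D,6.00): a=6.3906, h=4.8125
  candidates: C₊=(2.0795,3.4335) cross=47.999; C₋=(5.1213,-5.6983) cross=-47.999
  mode - wants cross < 0 → take C=(5.1213,-5.6983) (cross=-47.999)
ex = (C−B)/|BC| = (0.9480,-0.3183); ey = (0.3183,0.9480)
P = B + -2.19·ex + 3.14·ey = (-3.5394,0.5217)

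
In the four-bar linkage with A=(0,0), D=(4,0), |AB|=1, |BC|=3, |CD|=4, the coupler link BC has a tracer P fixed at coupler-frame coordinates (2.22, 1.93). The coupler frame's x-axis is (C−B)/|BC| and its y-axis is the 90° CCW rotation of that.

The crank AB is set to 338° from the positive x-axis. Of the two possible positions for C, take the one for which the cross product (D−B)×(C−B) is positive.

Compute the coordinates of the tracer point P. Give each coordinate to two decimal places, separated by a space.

A=(0,0), D=(4.00,0)
B = A + 1.00·(cos338°, sin338°) = (0.9272, -0.3746)
|BD| = 3.0956
circle(B,3.00) ∩ circle(D,4.00): a=0.4171, h=2.9709
  candidates: C₊=(0.9817,2.6249) cross=9.196; C₋=(1.7008,-3.2732) cross=-9.196
  mode + wants cross > 0 → take C=(0.9817,2.6249) (cross=9.196)
ex = (C−B)/|BC| = (0.0182,0.9998); ey = (-0.9998,0.0182)
P = B + 2.22·ex + 1.93·ey = (-0.9621,1.8801)

-0.96 1.88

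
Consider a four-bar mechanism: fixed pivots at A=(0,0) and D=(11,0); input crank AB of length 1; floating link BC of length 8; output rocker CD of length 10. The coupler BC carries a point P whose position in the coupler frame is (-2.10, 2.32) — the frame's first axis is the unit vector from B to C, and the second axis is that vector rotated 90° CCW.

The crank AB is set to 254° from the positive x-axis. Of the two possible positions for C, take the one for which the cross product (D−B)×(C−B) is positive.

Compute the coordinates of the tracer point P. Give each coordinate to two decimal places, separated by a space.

A=(0,0), D=(11.00,0)
B = A + 1.00·(cos254°, sin254°) = (-0.2756, -0.9613)
|BD| = 11.3165
circle(B,8.00) ∩ circle(D,10.00): a=4.0677, h=6.8887
  candidates: C₊=(3.1922,6.2480) cross=77.956; C₋=(4.3625,-7.4795) cross=-77.956
  mode + wants cross > 0 → take C=(3.1922,6.2480) (cross=77.956)
ex = (C−B)/|BC| = (0.4335,0.9012); ey = (-0.9012,0.4335)
P = B + -2.10·ex + 2.32·ey = (-3.2766,-1.8480)

-3.28 -1.85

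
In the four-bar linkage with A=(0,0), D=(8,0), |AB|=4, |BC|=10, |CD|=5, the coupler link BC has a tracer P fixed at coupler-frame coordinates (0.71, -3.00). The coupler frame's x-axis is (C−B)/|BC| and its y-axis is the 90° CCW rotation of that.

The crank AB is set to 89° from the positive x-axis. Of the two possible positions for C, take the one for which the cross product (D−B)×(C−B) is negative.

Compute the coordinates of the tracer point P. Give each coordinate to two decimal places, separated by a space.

A=(0,0), D=(8.00,0)
B = A + 4.00·(cos89°, sin89°) = (0.0698, 3.9994)
|BD| = 8.8816
circle(B,10.00) ∩ circle(D,5.00): a=8.6630, h=4.9952
  candidates: C₊=(10.0542,4.5586) cross=44.366; C₋=(5.5555,-4.3617) cross=-44.366
  mode - wants cross < 0 → take C=(5.5555,-4.3617) (cross=-44.366)
ex = (C−B)/|BC| = (0.5486,-0.8361); ey = (0.8361,0.5486)
P = B + 0.71·ex + -3.00·ey = (-2.0490,1.7601)

-2.05 1.76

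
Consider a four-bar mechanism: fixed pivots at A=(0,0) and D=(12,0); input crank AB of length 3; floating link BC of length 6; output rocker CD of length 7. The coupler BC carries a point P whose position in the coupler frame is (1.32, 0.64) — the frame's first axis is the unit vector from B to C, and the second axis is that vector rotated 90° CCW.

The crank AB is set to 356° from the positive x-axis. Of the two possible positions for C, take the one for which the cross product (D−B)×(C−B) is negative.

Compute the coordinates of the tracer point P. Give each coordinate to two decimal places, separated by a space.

A=(0,0), D=(12.00,0)
B = A + 3.00·(cos356°, sin356°) = (2.9927, -0.2093)
|BD| = 9.0097
circle(B,6.00) ∩ circle(D,7.00): a=3.7834, h=4.6568
  candidates: C₊=(6.6669,4.5341) cross=41.956; C₋=(6.8833,-4.7769) cross=-41.956
  mode - wants cross < 0 → take C=(6.8833,-4.7769) (cross=-41.956)
ex = (C−B)/|BC| = (0.6484,-0.7613); ey = (0.7613,0.6484)
P = B + 1.32·ex + 0.64·ey = (4.3358,-0.7992)

4.34 -0.80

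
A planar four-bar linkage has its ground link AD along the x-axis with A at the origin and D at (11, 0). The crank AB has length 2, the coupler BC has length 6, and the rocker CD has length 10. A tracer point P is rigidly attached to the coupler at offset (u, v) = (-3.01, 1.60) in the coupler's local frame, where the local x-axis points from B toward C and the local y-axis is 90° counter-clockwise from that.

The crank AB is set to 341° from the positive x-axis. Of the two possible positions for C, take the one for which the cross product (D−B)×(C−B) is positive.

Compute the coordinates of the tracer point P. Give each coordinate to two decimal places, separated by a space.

-0.02 -3.47

A=(0,0), D=(11.00,0)
B = A + 2.00·(cos341°, sin341°) = (1.8910, -0.6511)
|BD| = 9.1322
circle(B,6.00) ∩ circle(D,10.00): a=1.0620, h=5.9053
  candidates: C₊=(2.5293,5.3148) cross=53.928; C₋=(3.3714,-6.4656) cross=-53.928
  mode + wants cross > 0 → take C=(2.5293,5.3148) (cross=53.928)
ex = (C−B)/|BC| = (0.1064,0.9943); ey = (-0.9943,0.1064)
P = B + -3.01·ex + 1.60·ey = (-0.0201,-3.4739)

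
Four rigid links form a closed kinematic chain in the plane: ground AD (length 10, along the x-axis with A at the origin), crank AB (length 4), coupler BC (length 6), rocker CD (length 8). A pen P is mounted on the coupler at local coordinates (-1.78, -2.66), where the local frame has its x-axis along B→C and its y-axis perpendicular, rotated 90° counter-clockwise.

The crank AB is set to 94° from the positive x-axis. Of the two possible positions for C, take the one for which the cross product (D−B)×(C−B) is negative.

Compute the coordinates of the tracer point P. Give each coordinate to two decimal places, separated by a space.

A=(0,0), D=(10.00,0)
B = A + 4.00·(cos94°, sin94°) = (-0.2790, 3.9903)
|BD| = 11.0264
circle(B,6.00) ∩ circle(D,8.00): a=4.2435, h=4.2418
  candidates: C₊=(5.2119,6.4089) cross=46.771; C₋=(2.1418,-1.4997) cross=-46.771
  mode - wants cross < 0 → take C=(2.1418,-1.4997) (cross=-46.771)
ex = (C−B)/|BC| = (0.4035,-0.9150); ey = (0.9150,0.4035)
P = B + -1.78·ex + -2.66·ey = (-3.4311,4.5457)

-3.43 4.55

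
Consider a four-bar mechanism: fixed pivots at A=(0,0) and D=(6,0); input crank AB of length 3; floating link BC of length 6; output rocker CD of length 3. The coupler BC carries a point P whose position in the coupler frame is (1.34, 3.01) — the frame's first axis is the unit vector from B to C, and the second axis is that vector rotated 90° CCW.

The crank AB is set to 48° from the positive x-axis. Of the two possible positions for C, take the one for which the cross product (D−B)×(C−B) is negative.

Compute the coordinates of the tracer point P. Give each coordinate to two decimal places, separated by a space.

5.27 2.67

A=(0,0), D=(6.00,0)
B = A + 3.00·(cos48°, sin48°) = (2.0074, 2.2294)
|BD| = 4.5729
circle(B,6.00) ∩ circle(D,3.00): a=5.2386, h=2.9252
  candidates: C₊=(8.0074,2.2294) cross=13.377; C₋=(5.1551,-2.8786) cross=-13.377
  mode - wants cross < 0 → take C=(5.1551,-2.8786) (cross=-13.377)
ex = (C−B)/|BC| = (0.5246,-0.8513); ey = (0.8513,0.5246)
P = B + 1.34·ex + 3.01·ey = (5.2729,2.6678)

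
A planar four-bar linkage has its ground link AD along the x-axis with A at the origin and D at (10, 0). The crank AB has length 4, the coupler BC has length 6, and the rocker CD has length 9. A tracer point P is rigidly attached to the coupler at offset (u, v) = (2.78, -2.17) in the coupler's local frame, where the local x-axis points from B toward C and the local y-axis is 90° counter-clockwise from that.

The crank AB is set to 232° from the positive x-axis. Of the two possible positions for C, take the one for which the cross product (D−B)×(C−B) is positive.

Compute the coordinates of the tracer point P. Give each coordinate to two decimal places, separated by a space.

0.94 -2.24

A=(0,0), D=(10.00,0)
B = A + 4.00·(cos232°, sin232°) = (-2.4626, -3.1520)
|BD| = 12.8551
circle(B,6.00) ∩ circle(D,9.00): a=4.6773, h=3.7581
  candidates: C₊=(1.1503,1.6382) cross=48.311; C₋=(2.9933,-5.6486) cross=-48.311
  mode + wants cross > 0 → take C=(1.1503,1.6382) (cross=48.311)
ex = (C−B)/|BC| = (0.6022,0.7984); ey = (-0.7984,0.6022)
P = B + 2.78·ex + -2.17·ey = (0.9438,-2.2393)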